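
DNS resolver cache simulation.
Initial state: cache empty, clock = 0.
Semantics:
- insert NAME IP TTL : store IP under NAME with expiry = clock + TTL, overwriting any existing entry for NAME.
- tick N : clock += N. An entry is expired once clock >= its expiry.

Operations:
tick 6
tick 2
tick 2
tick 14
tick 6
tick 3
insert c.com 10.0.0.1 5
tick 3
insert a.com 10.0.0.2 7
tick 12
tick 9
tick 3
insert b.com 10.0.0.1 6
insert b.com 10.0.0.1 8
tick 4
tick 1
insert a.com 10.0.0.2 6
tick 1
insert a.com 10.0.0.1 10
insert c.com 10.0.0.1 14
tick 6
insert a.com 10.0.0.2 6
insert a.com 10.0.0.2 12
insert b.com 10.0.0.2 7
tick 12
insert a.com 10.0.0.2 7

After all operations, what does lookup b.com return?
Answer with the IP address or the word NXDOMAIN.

Answer: NXDOMAIN

Derivation:
Op 1: tick 6 -> clock=6.
Op 2: tick 2 -> clock=8.
Op 3: tick 2 -> clock=10.
Op 4: tick 14 -> clock=24.
Op 5: tick 6 -> clock=30.
Op 6: tick 3 -> clock=33.
Op 7: insert c.com -> 10.0.0.1 (expiry=33+5=38). clock=33
Op 8: tick 3 -> clock=36.
Op 9: insert a.com -> 10.0.0.2 (expiry=36+7=43). clock=36
Op 10: tick 12 -> clock=48. purged={a.com,c.com}
Op 11: tick 9 -> clock=57.
Op 12: tick 3 -> clock=60.
Op 13: insert b.com -> 10.0.0.1 (expiry=60+6=66). clock=60
Op 14: insert b.com -> 10.0.0.1 (expiry=60+8=68). clock=60
Op 15: tick 4 -> clock=64.
Op 16: tick 1 -> clock=65.
Op 17: insert a.com -> 10.0.0.2 (expiry=65+6=71). clock=65
Op 18: tick 1 -> clock=66.
Op 19: insert a.com -> 10.0.0.1 (expiry=66+10=76). clock=66
Op 20: insert c.com -> 10.0.0.1 (expiry=66+14=80). clock=66
Op 21: tick 6 -> clock=72. purged={b.com}
Op 22: insert a.com -> 10.0.0.2 (expiry=72+6=78). clock=72
Op 23: insert a.com -> 10.0.0.2 (expiry=72+12=84). clock=72
Op 24: insert b.com -> 10.0.0.2 (expiry=72+7=79). clock=72
Op 25: tick 12 -> clock=84. purged={a.com,b.com,c.com}
Op 26: insert a.com -> 10.0.0.2 (expiry=84+7=91). clock=84
lookup b.com: not in cache (expired or never inserted)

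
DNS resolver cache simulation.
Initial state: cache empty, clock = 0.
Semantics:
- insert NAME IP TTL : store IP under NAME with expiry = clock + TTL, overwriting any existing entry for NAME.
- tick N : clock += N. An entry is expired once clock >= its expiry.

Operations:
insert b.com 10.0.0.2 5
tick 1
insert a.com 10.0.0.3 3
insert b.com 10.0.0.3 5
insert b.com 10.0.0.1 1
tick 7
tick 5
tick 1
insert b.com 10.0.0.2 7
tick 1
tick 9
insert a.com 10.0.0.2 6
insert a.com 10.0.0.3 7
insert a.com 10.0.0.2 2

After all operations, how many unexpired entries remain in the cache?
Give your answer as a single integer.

Op 1: insert b.com -> 10.0.0.2 (expiry=0+5=5). clock=0
Op 2: tick 1 -> clock=1.
Op 3: insert a.com -> 10.0.0.3 (expiry=1+3=4). clock=1
Op 4: insert b.com -> 10.0.0.3 (expiry=1+5=6). clock=1
Op 5: insert b.com -> 10.0.0.1 (expiry=1+1=2). clock=1
Op 6: tick 7 -> clock=8. purged={a.com,b.com}
Op 7: tick 5 -> clock=13.
Op 8: tick 1 -> clock=14.
Op 9: insert b.com -> 10.0.0.2 (expiry=14+7=21). clock=14
Op 10: tick 1 -> clock=15.
Op 11: tick 9 -> clock=24. purged={b.com}
Op 12: insert a.com -> 10.0.0.2 (expiry=24+6=30). clock=24
Op 13: insert a.com -> 10.0.0.3 (expiry=24+7=31). clock=24
Op 14: insert a.com -> 10.0.0.2 (expiry=24+2=26). clock=24
Final cache (unexpired): {a.com} -> size=1

Answer: 1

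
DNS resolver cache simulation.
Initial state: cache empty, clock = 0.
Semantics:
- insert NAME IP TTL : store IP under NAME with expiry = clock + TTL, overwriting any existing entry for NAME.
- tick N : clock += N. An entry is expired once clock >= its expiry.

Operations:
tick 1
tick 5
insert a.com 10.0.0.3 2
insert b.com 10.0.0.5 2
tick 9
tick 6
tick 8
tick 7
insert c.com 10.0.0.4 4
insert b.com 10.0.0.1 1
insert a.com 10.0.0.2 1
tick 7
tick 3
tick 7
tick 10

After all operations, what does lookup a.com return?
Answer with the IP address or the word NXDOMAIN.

Answer: NXDOMAIN

Derivation:
Op 1: tick 1 -> clock=1.
Op 2: tick 5 -> clock=6.
Op 3: insert a.com -> 10.0.0.3 (expiry=6+2=8). clock=6
Op 4: insert b.com -> 10.0.0.5 (expiry=6+2=8). clock=6
Op 5: tick 9 -> clock=15. purged={a.com,b.com}
Op 6: tick 6 -> clock=21.
Op 7: tick 8 -> clock=29.
Op 8: tick 7 -> clock=36.
Op 9: insert c.com -> 10.0.0.4 (expiry=36+4=40). clock=36
Op 10: insert b.com -> 10.0.0.1 (expiry=36+1=37). clock=36
Op 11: insert a.com -> 10.0.0.2 (expiry=36+1=37). clock=36
Op 12: tick 7 -> clock=43. purged={a.com,b.com,c.com}
Op 13: tick 3 -> clock=46.
Op 14: tick 7 -> clock=53.
Op 15: tick 10 -> clock=63.
lookup a.com: not in cache (expired or never inserted)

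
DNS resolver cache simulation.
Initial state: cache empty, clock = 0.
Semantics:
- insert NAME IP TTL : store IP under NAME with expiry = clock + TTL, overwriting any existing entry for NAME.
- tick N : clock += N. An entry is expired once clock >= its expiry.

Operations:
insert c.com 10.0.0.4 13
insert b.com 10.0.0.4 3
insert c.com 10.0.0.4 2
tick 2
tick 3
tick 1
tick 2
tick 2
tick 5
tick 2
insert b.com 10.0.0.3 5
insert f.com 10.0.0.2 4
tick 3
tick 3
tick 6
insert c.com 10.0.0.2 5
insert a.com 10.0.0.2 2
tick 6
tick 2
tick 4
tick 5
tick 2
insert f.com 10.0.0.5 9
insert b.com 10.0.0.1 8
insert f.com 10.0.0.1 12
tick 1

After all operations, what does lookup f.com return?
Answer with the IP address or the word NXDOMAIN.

Op 1: insert c.com -> 10.0.0.4 (expiry=0+13=13). clock=0
Op 2: insert b.com -> 10.0.0.4 (expiry=0+3=3). clock=0
Op 3: insert c.com -> 10.0.0.4 (expiry=0+2=2). clock=0
Op 4: tick 2 -> clock=2. purged={c.com}
Op 5: tick 3 -> clock=5. purged={b.com}
Op 6: tick 1 -> clock=6.
Op 7: tick 2 -> clock=8.
Op 8: tick 2 -> clock=10.
Op 9: tick 5 -> clock=15.
Op 10: tick 2 -> clock=17.
Op 11: insert b.com -> 10.0.0.3 (expiry=17+5=22). clock=17
Op 12: insert f.com -> 10.0.0.2 (expiry=17+4=21). clock=17
Op 13: tick 3 -> clock=20.
Op 14: tick 3 -> clock=23. purged={b.com,f.com}
Op 15: tick 6 -> clock=29.
Op 16: insert c.com -> 10.0.0.2 (expiry=29+5=34). clock=29
Op 17: insert a.com -> 10.0.0.2 (expiry=29+2=31). clock=29
Op 18: tick 6 -> clock=35. purged={a.com,c.com}
Op 19: tick 2 -> clock=37.
Op 20: tick 4 -> clock=41.
Op 21: tick 5 -> clock=46.
Op 22: tick 2 -> clock=48.
Op 23: insert f.com -> 10.0.0.5 (expiry=48+9=57). clock=48
Op 24: insert b.com -> 10.0.0.1 (expiry=48+8=56). clock=48
Op 25: insert f.com -> 10.0.0.1 (expiry=48+12=60). clock=48
Op 26: tick 1 -> clock=49.
lookup f.com: present, ip=10.0.0.1 expiry=60 > clock=49

Answer: 10.0.0.1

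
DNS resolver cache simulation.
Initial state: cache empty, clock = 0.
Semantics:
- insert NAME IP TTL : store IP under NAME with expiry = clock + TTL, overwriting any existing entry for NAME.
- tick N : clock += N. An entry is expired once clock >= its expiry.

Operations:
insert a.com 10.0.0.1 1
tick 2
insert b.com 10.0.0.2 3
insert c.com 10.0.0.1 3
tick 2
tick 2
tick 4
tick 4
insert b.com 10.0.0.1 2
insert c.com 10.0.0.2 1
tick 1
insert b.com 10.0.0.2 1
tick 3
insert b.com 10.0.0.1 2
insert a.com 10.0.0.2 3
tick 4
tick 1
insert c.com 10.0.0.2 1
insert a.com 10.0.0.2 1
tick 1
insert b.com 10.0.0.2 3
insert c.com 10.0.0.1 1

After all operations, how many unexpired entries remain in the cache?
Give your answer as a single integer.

Op 1: insert a.com -> 10.0.0.1 (expiry=0+1=1). clock=0
Op 2: tick 2 -> clock=2. purged={a.com}
Op 3: insert b.com -> 10.0.0.2 (expiry=2+3=5). clock=2
Op 4: insert c.com -> 10.0.0.1 (expiry=2+3=5). clock=2
Op 5: tick 2 -> clock=4.
Op 6: tick 2 -> clock=6. purged={b.com,c.com}
Op 7: tick 4 -> clock=10.
Op 8: tick 4 -> clock=14.
Op 9: insert b.com -> 10.0.0.1 (expiry=14+2=16). clock=14
Op 10: insert c.com -> 10.0.0.2 (expiry=14+1=15). clock=14
Op 11: tick 1 -> clock=15. purged={c.com}
Op 12: insert b.com -> 10.0.0.2 (expiry=15+1=16). clock=15
Op 13: tick 3 -> clock=18. purged={b.com}
Op 14: insert b.com -> 10.0.0.1 (expiry=18+2=20). clock=18
Op 15: insert a.com -> 10.0.0.2 (expiry=18+3=21). clock=18
Op 16: tick 4 -> clock=22. purged={a.com,b.com}
Op 17: tick 1 -> clock=23.
Op 18: insert c.com -> 10.0.0.2 (expiry=23+1=24). clock=23
Op 19: insert a.com -> 10.0.0.2 (expiry=23+1=24). clock=23
Op 20: tick 1 -> clock=24. purged={a.com,c.com}
Op 21: insert b.com -> 10.0.0.2 (expiry=24+3=27). clock=24
Op 22: insert c.com -> 10.0.0.1 (expiry=24+1=25). clock=24
Final cache (unexpired): {b.com,c.com} -> size=2

Answer: 2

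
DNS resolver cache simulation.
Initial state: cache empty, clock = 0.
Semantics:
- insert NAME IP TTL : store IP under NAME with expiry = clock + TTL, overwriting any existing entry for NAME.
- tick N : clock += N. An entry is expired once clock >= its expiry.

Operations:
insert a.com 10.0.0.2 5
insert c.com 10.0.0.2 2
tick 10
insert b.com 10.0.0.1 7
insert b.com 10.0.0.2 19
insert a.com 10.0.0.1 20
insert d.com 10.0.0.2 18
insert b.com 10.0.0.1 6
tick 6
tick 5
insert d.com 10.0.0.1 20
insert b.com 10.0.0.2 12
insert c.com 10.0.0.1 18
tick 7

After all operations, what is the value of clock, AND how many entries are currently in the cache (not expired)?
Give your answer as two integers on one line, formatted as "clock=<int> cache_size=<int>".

Op 1: insert a.com -> 10.0.0.2 (expiry=0+5=5). clock=0
Op 2: insert c.com -> 10.0.0.2 (expiry=0+2=2). clock=0
Op 3: tick 10 -> clock=10. purged={a.com,c.com}
Op 4: insert b.com -> 10.0.0.1 (expiry=10+7=17). clock=10
Op 5: insert b.com -> 10.0.0.2 (expiry=10+19=29). clock=10
Op 6: insert a.com -> 10.0.0.1 (expiry=10+20=30). clock=10
Op 7: insert d.com -> 10.0.0.2 (expiry=10+18=28). clock=10
Op 8: insert b.com -> 10.0.0.1 (expiry=10+6=16). clock=10
Op 9: tick 6 -> clock=16. purged={b.com}
Op 10: tick 5 -> clock=21.
Op 11: insert d.com -> 10.0.0.1 (expiry=21+20=41). clock=21
Op 12: insert b.com -> 10.0.0.2 (expiry=21+12=33). clock=21
Op 13: insert c.com -> 10.0.0.1 (expiry=21+18=39). clock=21
Op 14: tick 7 -> clock=28.
Final clock = 28
Final cache (unexpired): {a.com,b.com,c.com,d.com} -> size=4

Answer: clock=28 cache_size=4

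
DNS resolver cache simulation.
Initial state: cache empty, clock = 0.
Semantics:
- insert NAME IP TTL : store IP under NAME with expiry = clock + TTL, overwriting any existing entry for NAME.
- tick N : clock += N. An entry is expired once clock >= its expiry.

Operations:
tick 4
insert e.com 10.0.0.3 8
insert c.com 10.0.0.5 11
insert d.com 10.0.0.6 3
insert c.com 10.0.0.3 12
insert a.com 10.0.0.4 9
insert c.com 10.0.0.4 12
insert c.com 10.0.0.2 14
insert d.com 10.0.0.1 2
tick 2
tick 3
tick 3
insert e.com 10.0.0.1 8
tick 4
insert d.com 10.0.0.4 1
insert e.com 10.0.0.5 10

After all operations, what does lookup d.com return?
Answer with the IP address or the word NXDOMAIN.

Answer: 10.0.0.4

Derivation:
Op 1: tick 4 -> clock=4.
Op 2: insert e.com -> 10.0.0.3 (expiry=4+8=12). clock=4
Op 3: insert c.com -> 10.0.0.5 (expiry=4+11=15). clock=4
Op 4: insert d.com -> 10.0.0.6 (expiry=4+3=7). clock=4
Op 5: insert c.com -> 10.0.0.3 (expiry=4+12=16). clock=4
Op 6: insert a.com -> 10.0.0.4 (expiry=4+9=13). clock=4
Op 7: insert c.com -> 10.0.0.4 (expiry=4+12=16). clock=4
Op 8: insert c.com -> 10.0.0.2 (expiry=4+14=18). clock=4
Op 9: insert d.com -> 10.0.0.1 (expiry=4+2=6). clock=4
Op 10: tick 2 -> clock=6. purged={d.com}
Op 11: tick 3 -> clock=9.
Op 12: tick 3 -> clock=12. purged={e.com}
Op 13: insert e.com -> 10.0.0.1 (expiry=12+8=20). clock=12
Op 14: tick 4 -> clock=16. purged={a.com}
Op 15: insert d.com -> 10.0.0.4 (expiry=16+1=17). clock=16
Op 16: insert e.com -> 10.0.0.5 (expiry=16+10=26). clock=16
lookup d.com: present, ip=10.0.0.4 expiry=17 > clock=16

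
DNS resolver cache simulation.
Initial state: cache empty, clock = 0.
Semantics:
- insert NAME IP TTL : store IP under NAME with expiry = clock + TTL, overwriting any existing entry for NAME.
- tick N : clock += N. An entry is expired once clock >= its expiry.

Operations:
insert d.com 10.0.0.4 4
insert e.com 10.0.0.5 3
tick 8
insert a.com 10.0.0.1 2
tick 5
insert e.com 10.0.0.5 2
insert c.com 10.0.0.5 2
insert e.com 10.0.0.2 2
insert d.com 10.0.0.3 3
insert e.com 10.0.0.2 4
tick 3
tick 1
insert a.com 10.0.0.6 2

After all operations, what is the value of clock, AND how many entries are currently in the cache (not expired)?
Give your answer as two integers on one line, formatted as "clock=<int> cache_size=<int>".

Op 1: insert d.com -> 10.0.0.4 (expiry=0+4=4). clock=0
Op 2: insert e.com -> 10.0.0.5 (expiry=0+3=3). clock=0
Op 3: tick 8 -> clock=8. purged={d.com,e.com}
Op 4: insert a.com -> 10.0.0.1 (expiry=8+2=10). clock=8
Op 5: tick 5 -> clock=13. purged={a.com}
Op 6: insert e.com -> 10.0.0.5 (expiry=13+2=15). clock=13
Op 7: insert c.com -> 10.0.0.5 (expiry=13+2=15). clock=13
Op 8: insert e.com -> 10.0.0.2 (expiry=13+2=15). clock=13
Op 9: insert d.com -> 10.0.0.3 (expiry=13+3=16). clock=13
Op 10: insert e.com -> 10.0.0.2 (expiry=13+4=17). clock=13
Op 11: tick 3 -> clock=16. purged={c.com,d.com}
Op 12: tick 1 -> clock=17. purged={e.com}
Op 13: insert a.com -> 10.0.0.6 (expiry=17+2=19). clock=17
Final clock = 17
Final cache (unexpired): {a.com} -> size=1

Answer: clock=17 cache_size=1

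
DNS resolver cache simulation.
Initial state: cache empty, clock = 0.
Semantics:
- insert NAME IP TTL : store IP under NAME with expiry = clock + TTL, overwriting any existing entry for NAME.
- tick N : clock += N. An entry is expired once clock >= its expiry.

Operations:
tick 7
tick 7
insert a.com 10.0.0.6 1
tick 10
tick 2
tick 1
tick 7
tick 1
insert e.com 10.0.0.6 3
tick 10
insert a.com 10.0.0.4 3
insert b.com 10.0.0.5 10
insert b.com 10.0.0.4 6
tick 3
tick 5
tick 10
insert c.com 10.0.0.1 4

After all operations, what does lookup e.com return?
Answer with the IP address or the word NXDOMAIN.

Answer: NXDOMAIN

Derivation:
Op 1: tick 7 -> clock=7.
Op 2: tick 7 -> clock=14.
Op 3: insert a.com -> 10.0.0.6 (expiry=14+1=15). clock=14
Op 4: tick 10 -> clock=24. purged={a.com}
Op 5: tick 2 -> clock=26.
Op 6: tick 1 -> clock=27.
Op 7: tick 7 -> clock=34.
Op 8: tick 1 -> clock=35.
Op 9: insert e.com -> 10.0.0.6 (expiry=35+3=38). clock=35
Op 10: tick 10 -> clock=45. purged={e.com}
Op 11: insert a.com -> 10.0.0.4 (expiry=45+3=48). clock=45
Op 12: insert b.com -> 10.0.0.5 (expiry=45+10=55). clock=45
Op 13: insert b.com -> 10.0.0.4 (expiry=45+6=51). clock=45
Op 14: tick 3 -> clock=48. purged={a.com}
Op 15: tick 5 -> clock=53. purged={b.com}
Op 16: tick 10 -> clock=63.
Op 17: insert c.com -> 10.0.0.1 (expiry=63+4=67). clock=63
lookup e.com: not in cache (expired or never inserted)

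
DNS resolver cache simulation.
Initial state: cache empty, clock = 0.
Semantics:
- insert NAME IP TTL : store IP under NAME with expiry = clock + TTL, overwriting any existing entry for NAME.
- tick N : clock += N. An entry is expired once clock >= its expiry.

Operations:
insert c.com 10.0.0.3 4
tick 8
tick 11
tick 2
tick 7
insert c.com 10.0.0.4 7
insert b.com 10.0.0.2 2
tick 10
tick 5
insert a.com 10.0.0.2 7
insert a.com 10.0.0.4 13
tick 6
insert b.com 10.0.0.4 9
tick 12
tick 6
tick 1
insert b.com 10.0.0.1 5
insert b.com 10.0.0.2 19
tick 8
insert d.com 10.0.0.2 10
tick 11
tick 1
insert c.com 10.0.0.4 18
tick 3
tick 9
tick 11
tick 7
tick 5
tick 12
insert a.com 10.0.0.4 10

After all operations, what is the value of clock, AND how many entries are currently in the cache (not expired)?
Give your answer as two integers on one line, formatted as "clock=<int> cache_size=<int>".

Answer: clock=135 cache_size=1

Derivation:
Op 1: insert c.com -> 10.0.0.3 (expiry=0+4=4). clock=0
Op 2: tick 8 -> clock=8. purged={c.com}
Op 3: tick 11 -> clock=19.
Op 4: tick 2 -> clock=21.
Op 5: tick 7 -> clock=28.
Op 6: insert c.com -> 10.0.0.4 (expiry=28+7=35). clock=28
Op 7: insert b.com -> 10.0.0.2 (expiry=28+2=30). clock=28
Op 8: tick 10 -> clock=38. purged={b.com,c.com}
Op 9: tick 5 -> clock=43.
Op 10: insert a.com -> 10.0.0.2 (expiry=43+7=50). clock=43
Op 11: insert a.com -> 10.0.0.4 (expiry=43+13=56). clock=43
Op 12: tick 6 -> clock=49.
Op 13: insert b.com -> 10.0.0.4 (expiry=49+9=58). clock=49
Op 14: tick 12 -> clock=61. purged={a.com,b.com}
Op 15: tick 6 -> clock=67.
Op 16: tick 1 -> clock=68.
Op 17: insert b.com -> 10.0.0.1 (expiry=68+5=73). clock=68
Op 18: insert b.com -> 10.0.0.2 (expiry=68+19=87). clock=68
Op 19: tick 8 -> clock=76.
Op 20: insert d.com -> 10.0.0.2 (expiry=76+10=86). clock=76
Op 21: tick 11 -> clock=87. purged={b.com,d.com}
Op 22: tick 1 -> clock=88.
Op 23: insert c.com -> 10.0.0.4 (expiry=88+18=106). clock=88
Op 24: tick 3 -> clock=91.
Op 25: tick 9 -> clock=100.
Op 26: tick 11 -> clock=111. purged={c.com}
Op 27: tick 7 -> clock=118.
Op 28: tick 5 -> clock=123.
Op 29: tick 12 -> clock=135.
Op 30: insert a.com -> 10.0.0.4 (expiry=135+10=145). clock=135
Final clock = 135
Final cache (unexpired): {a.com} -> size=1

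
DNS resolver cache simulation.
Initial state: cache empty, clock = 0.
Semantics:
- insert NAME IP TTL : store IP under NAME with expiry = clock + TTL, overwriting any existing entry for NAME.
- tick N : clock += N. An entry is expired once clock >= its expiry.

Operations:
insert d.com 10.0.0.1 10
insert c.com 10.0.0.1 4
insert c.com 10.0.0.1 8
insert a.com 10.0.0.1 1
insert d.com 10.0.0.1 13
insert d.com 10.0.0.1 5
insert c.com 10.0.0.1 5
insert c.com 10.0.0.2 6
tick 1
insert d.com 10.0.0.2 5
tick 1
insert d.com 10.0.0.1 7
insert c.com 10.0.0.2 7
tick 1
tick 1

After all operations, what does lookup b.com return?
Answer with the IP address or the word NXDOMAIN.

Op 1: insert d.com -> 10.0.0.1 (expiry=0+10=10). clock=0
Op 2: insert c.com -> 10.0.0.1 (expiry=0+4=4). clock=0
Op 3: insert c.com -> 10.0.0.1 (expiry=0+8=8). clock=0
Op 4: insert a.com -> 10.0.0.1 (expiry=0+1=1). clock=0
Op 5: insert d.com -> 10.0.0.1 (expiry=0+13=13). clock=0
Op 6: insert d.com -> 10.0.0.1 (expiry=0+5=5). clock=0
Op 7: insert c.com -> 10.0.0.1 (expiry=0+5=5). clock=0
Op 8: insert c.com -> 10.0.0.2 (expiry=0+6=6). clock=0
Op 9: tick 1 -> clock=1. purged={a.com}
Op 10: insert d.com -> 10.0.0.2 (expiry=1+5=6). clock=1
Op 11: tick 1 -> clock=2.
Op 12: insert d.com -> 10.0.0.1 (expiry=2+7=9). clock=2
Op 13: insert c.com -> 10.0.0.2 (expiry=2+7=9). clock=2
Op 14: tick 1 -> clock=3.
Op 15: tick 1 -> clock=4.
lookup b.com: not in cache (expired or never inserted)

Answer: NXDOMAIN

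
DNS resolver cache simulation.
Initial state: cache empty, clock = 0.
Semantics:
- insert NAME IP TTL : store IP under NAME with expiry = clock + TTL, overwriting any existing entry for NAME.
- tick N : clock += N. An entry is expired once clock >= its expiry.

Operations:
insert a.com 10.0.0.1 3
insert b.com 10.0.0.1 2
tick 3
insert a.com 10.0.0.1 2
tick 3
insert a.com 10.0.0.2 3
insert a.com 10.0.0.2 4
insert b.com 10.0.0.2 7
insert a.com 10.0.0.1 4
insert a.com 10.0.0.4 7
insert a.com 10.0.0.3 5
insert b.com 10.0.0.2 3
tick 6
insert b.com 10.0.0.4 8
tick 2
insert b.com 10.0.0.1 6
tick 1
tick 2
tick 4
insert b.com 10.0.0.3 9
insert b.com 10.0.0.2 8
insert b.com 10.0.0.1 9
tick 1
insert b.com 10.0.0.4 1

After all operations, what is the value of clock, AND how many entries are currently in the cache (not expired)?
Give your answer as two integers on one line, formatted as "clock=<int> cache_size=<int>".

Answer: clock=22 cache_size=1

Derivation:
Op 1: insert a.com -> 10.0.0.1 (expiry=0+3=3). clock=0
Op 2: insert b.com -> 10.0.0.1 (expiry=0+2=2). clock=0
Op 3: tick 3 -> clock=3. purged={a.com,b.com}
Op 4: insert a.com -> 10.0.0.1 (expiry=3+2=5). clock=3
Op 5: tick 3 -> clock=6. purged={a.com}
Op 6: insert a.com -> 10.0.0.2 (expiry=6+3=9). clock=6
Op 7: insert a.com -> 10.0.0.2 (expiry=6+4=10). clock=6
Op 8: insert b.com -> 10.0.0.2 (expiry=6+7=13). clock=6
Op 9: insert a.com -> 10.0.0.1 (expiry=6+4=10). clock=6
Op 10: insert a.com -> 10.0.0.4 (expiry=6+7=13). clock=6
Op 11: insert a.com -> 10.0.0.3 (expiry=6+5=11). clock=6
Op 12: insert b.com -> 10.0.0.2 (expiry=6+3=9). clock=6
Op 13: tick 6 -> clock=12. purged={a.com,b.com}
Op 14: insert b.com -> 10.0.0.4 (expiry=12+8=20). clock=12
Op 15: tick 2 -> clock=14.
Op 16: insert b.com -> 10.0.0.1 (expiry=14+6=20). clock=14
Op 17: tick 1 -> clock=15.
Op 18: tick 2 -> clock=17.
Op 19: tick 4 -> clock=21. purged={b.com}
Op 20: insert b.com -> 10.0.0.3 (expiry=21+9=30). clock=21
Op 21: insert b.com -> 10.0.0.2 (expiry=21+8=29). clock=21
Op 22: insert b.com -> 10.0.0.1 (expiry=21+9=30). clock=21
Op 23: tick 1 -> clock=22.
Op 24: insert b.com -> 10.0.0.4 (expiry=22+1=23). clock=22
Final clock = 22
Final cache (unexpired): {b.com} -> size=1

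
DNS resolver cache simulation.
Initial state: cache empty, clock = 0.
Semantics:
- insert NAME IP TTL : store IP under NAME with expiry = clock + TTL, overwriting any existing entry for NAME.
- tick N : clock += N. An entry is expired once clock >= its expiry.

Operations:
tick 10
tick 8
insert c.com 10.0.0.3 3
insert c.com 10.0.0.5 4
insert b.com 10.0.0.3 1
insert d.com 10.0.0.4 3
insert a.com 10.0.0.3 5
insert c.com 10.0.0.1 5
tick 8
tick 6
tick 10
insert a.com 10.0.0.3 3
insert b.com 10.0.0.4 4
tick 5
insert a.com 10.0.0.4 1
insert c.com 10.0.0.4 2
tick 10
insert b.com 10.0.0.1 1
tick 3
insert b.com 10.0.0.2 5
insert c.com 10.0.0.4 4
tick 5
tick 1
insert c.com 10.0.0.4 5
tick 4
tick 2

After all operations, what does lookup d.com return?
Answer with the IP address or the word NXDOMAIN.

Op 1: tick 10 -> clock=10.
Op 2: tick 8 -> clock=18.
Op 3: insert c.com -> 10.0.0.3 (expiry=18+3=21). clock=18
Op 4: insert c.com -> 10.0.0.5 (expiry=18+4=22). clock=18
Op 5: insert b.com -> 10.0.0.3 (expiry=18+1=19). clock=18
Op 6: insert d.com -> 10.0.0.4 (expiry=18+3=21). clock=18
Op 7: insert a.com -> 10.0.0.3 (expiry=18+5=23). clock=18
Op 8: insert c.com -> 10.0.0.1 (expiry=18+5=23). clock=18
Op 9: tick 8 -> clock=26. purged={a.com,b.com,c.com,d.com}
Op 10: tick 6 -> clock=32.
Op 11: tick 10 -> clock=42.
Op 12: insert a.com -> 10.0.0.3 (expiry=42+3=45). clock=42
Op 13: insert b.com -> 10.0.0.4 (expiry=42+4=46). clock=42
Op 14: tick 5 -> clock=47. purged={a.com,b.com}
Op 15: insert a.com -> 10.0.0.4 (expiry=47+1=48). clock=47
Op 16: insert c.com -> 10.0.0.4 (expiry=47+2=49). clock=47
Op 17: tick 10 -> clock=57. purged={a.com,c.com}
Op 18: insert b.com -> 10.0.0.1 (expiry=57+1=58). clock=57
Op 19: tick 3 -> clock=60. purged={b.com}
Op 20: insert b.com -> 10.0.0.2 (expiry=60+5=65). clock=60
Op 21: insert c.com -> 10.0.0.4 (expiry=60+4=64). clock=60
Op 22: tick 5 -> clock=65. purged={b.com,c.com}
Op 23: tick 1 -> clock=66.
Op 24: insert c.com -> 10.0.0.4 (expiry=66+5=71). clock=66
Op 25: tick 4 -> clock=70.
Op 26: tick 2 -> clock=72. purged={c.com}
lookup d.com: not in cache (expired or never inserted)

Answer: NXDOMAIN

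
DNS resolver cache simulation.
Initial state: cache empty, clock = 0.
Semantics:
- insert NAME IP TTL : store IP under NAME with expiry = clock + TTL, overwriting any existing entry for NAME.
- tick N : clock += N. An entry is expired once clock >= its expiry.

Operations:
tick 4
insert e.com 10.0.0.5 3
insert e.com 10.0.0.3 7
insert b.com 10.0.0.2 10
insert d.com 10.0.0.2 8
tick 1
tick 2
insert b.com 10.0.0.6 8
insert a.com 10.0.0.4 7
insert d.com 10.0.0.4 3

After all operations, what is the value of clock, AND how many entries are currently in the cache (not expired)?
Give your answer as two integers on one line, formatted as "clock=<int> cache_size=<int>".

Answer: clock=7 cache_size=4

Derivation:
Op 1: tick 4 -> clock=4.
Op 2: insert e.com -> 10.0.0.5 (expiry=4+3=7). clock=4
Op 3: insert e.com -> 10.0.0.3 (expiry=4+7=11). clock=4
Op 4: insert b.com -> 10.0.0.2 (expiry=4+10=14). clock=4
Op 5: insert d.com -> 10.0.0.2 (expiry=4+8=12). clock=4
Op 6: tick 1 -> clock=5.
Op 7: tick 2 -> clock=7.
Op 8: insert b.com -> 10.0.0.6 (expiry=7+8=15). clock=7
Op 9: insert a.com -> 10.0.0.4 (expiry=7+7=14). clock=7
Op 10: insert d.com -> 10.0.0.4 (expiry=7+3=10). clock=7
Final clock = 7
Final cache (unexpired): {a.com,b.com,d.com,e.com} -> size=4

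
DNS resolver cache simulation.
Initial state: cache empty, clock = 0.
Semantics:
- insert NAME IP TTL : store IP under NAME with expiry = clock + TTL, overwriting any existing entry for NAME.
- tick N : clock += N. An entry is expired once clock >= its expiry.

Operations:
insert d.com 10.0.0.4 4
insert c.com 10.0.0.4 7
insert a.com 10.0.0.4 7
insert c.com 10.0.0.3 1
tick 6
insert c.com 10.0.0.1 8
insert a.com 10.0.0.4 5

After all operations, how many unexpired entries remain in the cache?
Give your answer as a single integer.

Op 1: insert d.com -> 10.0.0.4 (expiry=0+4=4). clock=0
Op 2: insert c.com -> 10.0.0.4 (expiry=0+7=7). clock=0
Op 3: insert a.com -> 10.0.0.4 (expiry=0+7=7). clock=0
Op 4: insert c.com -> 10.0.0.3 (expiry=0+1=1). clock=0
Op 5: tick 6 -> clock=6. purged={c.com,d.com}
Op 6: insert c.com -> 10.0.0.1 (expiry=6+8=14). clock=6
Op 7: insert a.com -> 10.0.0.4 (expiry=6+5=11). clock=6
Final cache (unexpired): {a.com,c.com} -> size=2

Answer: 2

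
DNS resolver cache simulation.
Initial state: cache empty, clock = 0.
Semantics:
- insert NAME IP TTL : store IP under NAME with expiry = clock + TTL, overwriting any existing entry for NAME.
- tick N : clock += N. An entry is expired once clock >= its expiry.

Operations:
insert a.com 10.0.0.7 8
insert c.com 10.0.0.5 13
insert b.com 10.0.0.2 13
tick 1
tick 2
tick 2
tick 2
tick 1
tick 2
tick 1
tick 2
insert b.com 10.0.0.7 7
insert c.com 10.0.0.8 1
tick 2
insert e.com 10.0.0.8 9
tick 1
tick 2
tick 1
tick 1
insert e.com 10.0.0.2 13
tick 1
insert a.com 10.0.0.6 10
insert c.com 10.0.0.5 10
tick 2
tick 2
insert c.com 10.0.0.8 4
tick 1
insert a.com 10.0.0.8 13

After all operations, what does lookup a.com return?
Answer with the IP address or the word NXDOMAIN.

Op 1: insert a.com -> 10.0.0.7 (expiry=0+8=8). clock=0
Op 2: insert c.com -> 10.0.0.5 (expiry=0+13=13). clock=0
Op 3: insert b.com -> 10.0.0.2 (expiry=0+13=13). clock=0
Op 4: tick 1 -> clock=1.
Op 5: tick 2 -> clock=3.
Op 6: tick 2 -> clock=5.
Op 7: tick 2 -> clock=7.
Op 8: tick 1 -> clock=8. purged={a.com}
Op 9: tick 2 -> clock=10.
Op 10: tick 1 -> clock=11.
Op 11: tick 2 -> clock=13. purged={b.com,c.com}
Op 12: insert b.com -> 10.0.0.7 (expiry=13+7=20). clock=13
Op 13: insert c.com -> 10.0.0.8 (expiry=13+1=14). clock=13
Op 14: tick 2 -> clock=15. purged={c.com}
Op 15: insert e.com -> 10.0.0.8 (expiry=15+9=24). clock=15
Op 16: tick 1 -> clock=16.
Op 17: tick 2 -> clock=18.
Op 18: tick 1 -> clock=19.
Op 19: tick 1 -> clock=20. purged={b.com}
Op 20: insert e.com -> 10.0.0.2 (expiry=20+13=33). clock=20
Op 21: tick 1 -> clock=21.
Op 22: insert a.com -> 10.0.0.6 (expiry=21+10=31). clock=21
Op 23: insert c.com -> 10.0.0.5 (expiry=21+10=31). clock=21
Op 24: tick 2 -> clock=23.
Op 25: tick 2 -> clock=25.
Op 26: insert c.com -> 10.0.0.8 (expiry=25+4=29). clock=25
Op 27: tick 1 -> clock=26.
Op 28: insert a.com -> 10.0.0.8 (expiry=26+13=39). clock=26
lookup a.com: present, ip=10.0.0.8 expiry=39 > clock=26

Answer: 10.0.0.8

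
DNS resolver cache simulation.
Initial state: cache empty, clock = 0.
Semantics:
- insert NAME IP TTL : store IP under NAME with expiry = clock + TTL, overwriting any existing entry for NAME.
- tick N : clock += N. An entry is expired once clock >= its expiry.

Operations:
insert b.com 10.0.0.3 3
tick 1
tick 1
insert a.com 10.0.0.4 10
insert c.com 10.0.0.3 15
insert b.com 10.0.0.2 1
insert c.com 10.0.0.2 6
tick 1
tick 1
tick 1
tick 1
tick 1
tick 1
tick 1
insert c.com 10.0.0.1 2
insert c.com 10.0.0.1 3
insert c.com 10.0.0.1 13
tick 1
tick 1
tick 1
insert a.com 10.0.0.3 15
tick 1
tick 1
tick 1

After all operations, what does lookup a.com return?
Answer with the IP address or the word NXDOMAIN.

Answer: 10.0.0.3

Derivation:
Op 1: insert b.com -> 10.0.0.3 (expiry=0+3=3). clock=0
Op 2: tick 1 -> clock=1.
Op 3: tick 1 -> clock=2.
Op 4: insert a.com -> 10.0.0.4 (expiry=2+10=12). clock=2
Op 5: insert c.com -> 10.0.0.3 (expiry=2+15=17). clock=2
Op 6: insert b.com -> 10.0.0.2 (expiry=2+1=3). clock=2
Op 7: insert c.com -> 10.0.0.2 (expiry=2+6=8). clock=2
Op 8: tick 1 -> clock=3. purged={b.com}
Op 9: tick 1 -> clock=4.
Op 10: tick 1 -> clock=5.
Op 11: tick 1 -> clock=6.
Op 12: tick 1 -> clock=7.
Op 13: tick 1 -> clock=8. purged={c.com}
Op 14: tick 1 -> clock=9.
Op 15: insert c.com -> 10.0.0.1 (expiry=9+2=11). clock=9
Op 16: insert c.com -> 10.0.0.1 (expiry=9+3=12). clock=9
Op 17: insert c.com -> 10.0.0.1 (expiry=9+13=22). clock=9
Op 18: tick 1 -> clock=10.
Op 19: tick 1 -> clock=11.
Op 20: tick 1 -> clock=12. purged={a.com}
Op 21: insert a.com -> 10.0.0.3 (expiry=12+15=27). clock=12
Op 22: tick 1 -> clock=13.
Op 23: tick 1 -> clock=14.
Op 24: tick 1 -> clock=15.
lookup a.com: present, ip=10.0.0.3 expiry=27 > clock=15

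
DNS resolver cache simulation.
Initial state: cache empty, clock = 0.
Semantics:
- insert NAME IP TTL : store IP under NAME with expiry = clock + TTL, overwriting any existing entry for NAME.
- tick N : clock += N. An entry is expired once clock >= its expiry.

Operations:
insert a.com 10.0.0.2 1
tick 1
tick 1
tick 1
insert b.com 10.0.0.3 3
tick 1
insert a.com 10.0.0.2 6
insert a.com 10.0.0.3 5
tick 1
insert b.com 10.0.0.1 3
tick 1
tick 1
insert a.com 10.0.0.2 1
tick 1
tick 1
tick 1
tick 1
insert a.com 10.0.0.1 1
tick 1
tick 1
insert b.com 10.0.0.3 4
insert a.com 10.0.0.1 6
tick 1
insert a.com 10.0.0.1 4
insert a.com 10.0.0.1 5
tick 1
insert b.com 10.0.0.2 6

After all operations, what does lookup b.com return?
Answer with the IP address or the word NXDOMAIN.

Answer: 10.0.0.2

Derivation:
Op 1: insert a.com -> 10.0.0.2 (expiry=0+1=1). clock=0
Op 2: tick 1 -> clock=1. purged={a.com}
Op 3: tick 1 -> clock=2.
Op 4: tick 1 -> clock=3.
Op 5: insert b.com -> 10.0.0.3 (expiry=3+3=6). clock=3
Op 6: tick 1 -> clock=4.
Op 7: insert a.com -> 10.0.0.2 (expiry=4+6=10). clock=4
Op 8: insert a.com -> 10.0.0.3 (expiry=4+5=9). clock=4
Op 9: tick 1 -> clock=5.
Op 10: insert b.com -> 10.0.0.1 (expiry=5+3=8). clock=5
Op 11: tick 1 -> clock=6.
Op 12: tick 1 -> clock=7.
Op 13: insert a.com -> 10.0.0.2 (expiry=7+1=8). clock=7
Op 14: tick 1 -> clock=8. purged={a.com,b.com}
Op 15: tick 1 -> clock=9.
Op 16: tick 1 -> clock=10.
Op 17: tick 1 -> clock=11.
Op 18: insert a.com -> 10.0.0.1 (expiry=11+1=12). clock=11
Op 19: tick 1 -> clock=12. purged={a.com}
Op 20: tick 1 -> clock=13.
Op 21: insert b.com -> 10.0.0.3 (expiry=13+4=17). clock=13
Op 22: insert a.com -> 10.0.0.1 (expiry=13+6=19). clock=13
Op 23: tick 1 -> clock=14.
Op 24: insert a.com -> 10.0.0.1 (expiry=14+4=18). clock=14
Op 25: insert a.com -> 10.0.0.1 (expiry=14+5=19). clock=14
Op 26: tick 1 -> clock=15.
Op 27: insert b.com -> 10.0.0.2 (expiry=15+6=21). clock=15
lookup b.com: present, ip=10.0.0.2 expiry=21 > clock=15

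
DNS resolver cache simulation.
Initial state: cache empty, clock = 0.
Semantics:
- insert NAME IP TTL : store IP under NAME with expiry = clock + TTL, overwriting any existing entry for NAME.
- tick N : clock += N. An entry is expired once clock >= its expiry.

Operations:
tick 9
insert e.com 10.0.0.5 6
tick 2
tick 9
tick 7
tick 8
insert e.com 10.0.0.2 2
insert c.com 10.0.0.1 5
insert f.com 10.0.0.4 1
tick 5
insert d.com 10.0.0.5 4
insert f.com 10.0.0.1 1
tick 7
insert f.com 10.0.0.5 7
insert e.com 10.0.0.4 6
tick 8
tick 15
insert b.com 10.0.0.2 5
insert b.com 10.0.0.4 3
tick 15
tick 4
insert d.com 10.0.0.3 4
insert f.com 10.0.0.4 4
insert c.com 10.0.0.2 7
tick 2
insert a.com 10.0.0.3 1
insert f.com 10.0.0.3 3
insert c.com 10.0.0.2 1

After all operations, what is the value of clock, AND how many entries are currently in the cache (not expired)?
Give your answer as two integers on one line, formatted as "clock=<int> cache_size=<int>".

Answer: clock=91 cache_size=4

Derivation:
Op 1: tick 9 -> clock=9.
Op 2: insert e.com -> 10.0.0.5 (expiry=9+6=15). clock=9
Op 3: tick 2 -> clock=11.
Op 4: tick 9 -> clock=20. purged={e.com}
Op 5: tick 7 -> clock=27.
Op 6: tick 8 -> clock=35.
Op 7: insert e.com -> 10.0.0.2 (expiry=35+2=37). clock=35
Op 8: insert c.com -> 10.0.0.1 (expiry=35+5=40). clock=35
Op 9: insert f.com -> 10.0.0.4 (expiry=35+1=36). clock=35
Op 10: tick 5 -> clock=40. purged={c.com,e.com,f.com}
Op 11: insert d.com -> 10.0.0.5 (expiry=40+4=44). clock=40
Op 12: insert f.com -> 10.0.0.1 (expiry=40+1=41). clock=40
Op 13: tick 7 -> clock=47. purged={d.com,f.com}
Op 14: insert f.com -> 10.0.0.5 (expiry=47+7=54). clock=47
Op 15: insert e.com -> 10.0.0.4 (expiry=47+6=53). clock=47
Op 16: tick 8 -> clock=55. purged={e.com,f.com}
Op 17: tick 15 -> clock=70.
Op 18: insert b.com -> 10.0.0.2 (expiry=70+5=75). clock=70
Op 19: insert b.com -> 10.0.0.4 (expiry=70+3=73). clock=70
Op 20: tick 15 -> clock=85. purged={b.com}
Op 21: tick 4 -> clock=89.
Op 22: insert d.com -> 10.0.0.3 (expiry=89+4=93). clock=89
Op 23: insert f.com -> 10.0.0.4 (expiry=89+4=93). clock=89
Op 24: insert c.com -> 10.0.0.2 (expiry=89+7=96). clock=89
Op 25: tick 2 -> clock=91.
Op 26: insert a.com -> 10.0.0.3 (expiry=91+1=92). clock=91
Op 27: insert f.com -> 10.0.0.3 (expiry=91+3=94). clock=91
Op 28: insert c.com -> 10.0.0.2 (expiry=91+1=92). clock=91
Final clock = 91
Final cache (unexpired): {a.com,c.com,d.com,f.com} -> size=4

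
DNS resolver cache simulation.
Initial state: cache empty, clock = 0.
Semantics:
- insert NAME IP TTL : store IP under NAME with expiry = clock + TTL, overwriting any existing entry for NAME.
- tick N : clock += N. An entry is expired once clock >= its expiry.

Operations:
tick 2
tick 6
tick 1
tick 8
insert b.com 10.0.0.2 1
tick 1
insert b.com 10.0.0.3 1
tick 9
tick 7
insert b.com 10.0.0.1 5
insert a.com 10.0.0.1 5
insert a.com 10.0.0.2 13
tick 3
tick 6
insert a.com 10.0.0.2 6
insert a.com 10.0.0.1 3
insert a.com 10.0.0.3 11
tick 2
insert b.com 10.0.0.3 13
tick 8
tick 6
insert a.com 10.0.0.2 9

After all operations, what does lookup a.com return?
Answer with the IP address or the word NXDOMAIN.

Op 1: tick 2 -> clock=2.
Op 2: tick 6 -> clock=8.
Op 3: tick 1 -> clock=9.
Op 4: tick 8 -> clock=17.
Op 5: insert b.com -> 10.0.0.2 (expiry=17+1=18). clock=17
Op 6: tick 1 -> clock=18. purged={b.com}
Op 7: insert b.com -> 10.0.0.3 (expiry=18+1=19). clock=18
Op 8: tick 9 -> clock=27. purged={b.com}
Op 9: tick 7 -> clock=34.
Op 10: insert b.com -> 10.0.0.1 (expiry=34+5=39). clock=34
Op 11: insert a.com -> 10.0.0.1 (expiry=34+5=39). clock=34
Op 12: insert a.com -> 10.0.0.2 (expiry=34+13=47). clock=34
Op 13: tick 3 -> clock=37.
Op 14: tick 6 -> clock=43. purged={b.com}
Op 15: insert a.com -> 10.0.0.2 (expiry=43+6=49). clock=43
Op 16: insert a.com -> 10.0.0.1 (expiry=43+3=46). clock=43
Op 17: insert a.com -> 10.0.0.3 (expiry=43+11=54). clock=43
Op 18: tick 2 -> clock=45.
Op 19: insert b.com -> 10.0.0.3 (expiry=45+13=58). clock=45
Op 20: tick 8 -> clock=53.
Op 21: tick 6 -> clock=59. purged={a.com,b.com}
Op 22: insert a.com -> 10.0.0.2 (expiry=59+9=68). clock=59
lookup a.com: present, ip=10.0.0.2 expiry=68 > clock=59

Answer: 10.0.0.2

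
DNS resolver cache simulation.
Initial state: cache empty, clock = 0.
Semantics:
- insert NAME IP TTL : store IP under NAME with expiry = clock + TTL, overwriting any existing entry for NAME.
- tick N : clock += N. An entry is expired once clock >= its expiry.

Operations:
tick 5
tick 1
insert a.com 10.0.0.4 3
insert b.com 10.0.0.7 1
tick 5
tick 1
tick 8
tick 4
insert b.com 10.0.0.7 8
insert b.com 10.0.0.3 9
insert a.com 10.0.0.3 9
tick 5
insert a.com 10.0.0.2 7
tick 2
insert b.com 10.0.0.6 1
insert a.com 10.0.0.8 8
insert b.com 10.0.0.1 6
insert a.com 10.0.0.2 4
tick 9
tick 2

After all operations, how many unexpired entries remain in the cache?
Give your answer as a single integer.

Answer: 0

Derivation:
Op 1: tick 5 -> clock=5.
Op 2: tick 1 -> clock=6.
Op 3: insert a.com -> 10.0.0.4 (expiry=6+3=9). clock=6
Op 4: insert b.com -> 10.0.0.7 (expiry=6+1=7). clock=6
Op 5: tick 5 -> clock=11. purged={a.com,b.com}
Op 6: tick 1 -> clock=12.
Op 7: tick 8 -> clock=20.
Op 8: tick 4 -> clock=24.
Op 9: insert b.com -> 10.0.0.7 (expiry=24+8=32). clock=24
Op 10: insert b.com -> 10.0.0.3 (expiry=24+9=33). clock=24
Op 11: insert a.com -> 10.0.0.3 (expiry=24+9=33). clock=24
Op 12: tick 5 -> clock=29.
Op 13: insert a.com -> 10.0.0.2 (expiry=29+7=36). clock=29
Op 14: tick 2 -> clock=31.
Op 15: insert b.com -> 10.0.0.6 (expiry=31+1=32). clock=31
Op 16: insert a.com -> 10.0.0.8 (expiry=31+8=39). clock=31
Op 17: insert b.com -> 10.0.0.1 (expiry=31+6=37). clock=31
Op 18: insert a.com -> 10.0.0.2 (expiry=31+4=35). clock=31
Op 19: tick 9 -> clock=40. purged={a.com,b.com}
Op 20: tick 2 -> clock=42.
Final cache (unexpired): {} -> size=0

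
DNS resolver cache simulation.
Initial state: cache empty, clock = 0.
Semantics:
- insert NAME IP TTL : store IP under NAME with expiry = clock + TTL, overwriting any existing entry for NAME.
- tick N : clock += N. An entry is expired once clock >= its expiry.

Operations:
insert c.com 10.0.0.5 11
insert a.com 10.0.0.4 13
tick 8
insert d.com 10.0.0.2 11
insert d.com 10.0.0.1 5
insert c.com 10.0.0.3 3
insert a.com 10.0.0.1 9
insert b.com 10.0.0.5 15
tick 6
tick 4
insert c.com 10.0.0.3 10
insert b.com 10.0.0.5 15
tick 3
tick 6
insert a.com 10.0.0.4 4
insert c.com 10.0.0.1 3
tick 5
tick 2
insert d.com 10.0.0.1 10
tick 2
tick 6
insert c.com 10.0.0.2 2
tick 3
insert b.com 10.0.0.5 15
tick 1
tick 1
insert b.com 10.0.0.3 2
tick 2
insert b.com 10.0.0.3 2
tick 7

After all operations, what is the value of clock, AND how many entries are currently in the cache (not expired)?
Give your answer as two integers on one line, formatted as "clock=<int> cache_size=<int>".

Op 1: insert c.com -> 10.0.0.5 (expiry=0+11=11). clock=0
Op 2: insert a.com -> 10.0.0.4 (expiry=0+13=13). clock=0
Op 3: tick 8 -> clock=8.
Op 4: insert d.com -> 10.0.0.2 (expiry=8+11=19). clock=8
Op 5: insert d.com -> 10.0.0.1 (expiry=8+5=13). clock=8
Op 6: insert c.com -> 10.0.0.3 (expiry=8+3=11). clock=8
Op 7: insert a.com -> 10.0.0.1 (expiry=8+9=17). clock=8
Op 8: insert b.com -> 10.0.0.5 (expiry=8+15=23). clock=8
Op 9: tick 6 -> clock=14. purged={c.com,d.com}
Op 10: tick 4 -> clock=18. purged={a.com}
Op 11: insert c.com -> 10.0.0.3 (expiry=18+10=28). clock=18
Op 12: insert b.com -> 10.0.0.5 (expiry=18+15=33). clock=18
Op 13: tick 3 -> clock=21.
Op 14: tick 6 -> clock=27.
Op 15: insert a.com -> 10.0.0.4 (expiry=27+4=31). clock=27
Op 16: insert c.com -> 10.0.0.1 (expiry=27+3=30). clock=27
Op 17: tick 5 -> clock=32. purged={a.com,c.com}
Op 18: tick 2 -> clock=34. purged={b.com}
Op 19: insert d.com -> 10.0.0.1 (expiry=34+10=44). clock=34
Op 20: tick 2 -> clock=36.
Op 21: tick 6 -> clock=42.
Op 22: insert c.com -> 10.0.0.2 (expiry=42+2=44). clock=42
Op 23: tick 3 -> clock=45. purged={c.com,d.com}
Op 24: insert b.com -> 10.0.0.5 (expiry=45+15=60). clock=45
Op 25: tick 1 -> clock=46.
Op 26: tick 1 -> clock=47.
Op 27: insert b.com -> 10.0.0.3 (expiry=47+2=49). clock=47
Op 28: tick 2 -> clock=49. purged={b.com}
Op 29: insert b.com -> 10.0.0.3 (expiry=49+2=51). clock=49
Op 30: tick 7 -> clock=56. purged={b.com}
Final clock = 56
Final cache (unexpired): {} -> size=0

Answer: clock=56 cache_size=0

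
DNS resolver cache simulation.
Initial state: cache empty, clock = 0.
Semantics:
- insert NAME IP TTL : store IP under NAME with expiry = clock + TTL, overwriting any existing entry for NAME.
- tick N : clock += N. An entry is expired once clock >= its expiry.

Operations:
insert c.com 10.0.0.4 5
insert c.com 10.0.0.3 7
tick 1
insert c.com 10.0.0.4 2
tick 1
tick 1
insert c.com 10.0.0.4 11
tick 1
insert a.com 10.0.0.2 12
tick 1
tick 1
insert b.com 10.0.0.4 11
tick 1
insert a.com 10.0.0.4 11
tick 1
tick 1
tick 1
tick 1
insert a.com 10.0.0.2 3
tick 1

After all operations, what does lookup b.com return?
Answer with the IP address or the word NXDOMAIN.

Op 1: insert c.com -> 10.0.0.4 (expiry=0+5=5). clock=0
Op 2: insert c.com -> 10.0.0.3 (expiry=0+7=7). clock=0
Op 3: tick 1 -> clock=1.
Op 4: insert c.com -> 10.0.0.4 (expiry=1+2=3). clock=1
Op 5: tick 1 -> clock=2.
Op 6: tick 1 -> clock=3. purged={c.com}
Op 7: insert c.com -> 10.0.0.4 (expiry=3+11=14). clock=3
Op 8: tick 1 -> clock=4.
Op 9: insert a.com -> 10.0.0.2 (expiry=4+12=16). clock=4
Op 10: tick 1 -> clock=5.
Op 11: tick 1 -> clock=6.
Op 12: insert b.com -> 10.0.0.4 (expiry=6+11=17). clock=6
Op 13: tick 1 -> clock=7.
Op 14: insert a.com -> 10.0.0.4 (expiry=7+11=18). clock=7
Op 15: tick 1 -> clock=8.
Op 16: tick 1 -> clock=9.
Op 17: tick 1 -> clock=10.
Op 18: tick 1 -> clock=11.
Op 19: insert a.com -> 10.0.0.2 (expiry=11+3=14). clock=11
Op 20: tick 1 -> clock=12.
lookup b.com: present, ip=10.0.0.4 expiry=17 > clock=12

Answer: 10.0.0.4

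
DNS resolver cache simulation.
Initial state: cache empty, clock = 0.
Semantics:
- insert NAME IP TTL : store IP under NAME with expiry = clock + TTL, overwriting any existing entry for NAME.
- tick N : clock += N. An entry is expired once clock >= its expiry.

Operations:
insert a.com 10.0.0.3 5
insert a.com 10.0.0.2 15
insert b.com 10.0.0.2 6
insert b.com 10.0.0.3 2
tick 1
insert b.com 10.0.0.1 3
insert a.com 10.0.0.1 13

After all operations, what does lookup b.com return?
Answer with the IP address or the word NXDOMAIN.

Answer: 10.0.0.1

Derivation:
Op 1: insert a.com -> 10.0.0.3 (expiry=0+5=5). clock=0
Op 2: insert a.com -> 10.0.0.2 (expiry=0+15=15). clock=0
Op 3: insert b.com -> 10.0.0.2 (expiry=0+6=6). clock=0
Op 4: insert b.com -> 10.0.0.3 (expiry=0+2=2). clock=0
Op 5: tick 1 -> clock=1.
Op 6: insert b.com -> 10.0.0.1 (expiry=1+3=4). clock=1
Op 7: insert a.com -> 10.0.0.1 (expiry=1+13=14). clock=1
lookup b.com: present, ip=10.0.0.1 expiry=4 > clock=1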